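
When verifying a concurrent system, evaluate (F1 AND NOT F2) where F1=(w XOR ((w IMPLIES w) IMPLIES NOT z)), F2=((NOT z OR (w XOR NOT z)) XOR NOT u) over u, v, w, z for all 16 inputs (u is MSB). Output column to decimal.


F1 = (w XOR ((w IMPLIES w) IMPLIES NOT z))
F2 = ((NOT z OR (w XOR NOT z)) XOR NOT u)
Counterexample to F1=>F2 is where F1=1 and F2=0.
Evaluate each row (bits = u,v,w,z, MSB first):
  row 0 [0000]: F1=1 F2=0 -> F1&~F2 -> 1
  row 1 [0001]: F1=0 F2=1 -> F1&~F2 -> 0
  row 2 [0010]: F1=0 F2=0 -> F1&~F2 -> 0
  row 3 [0011]: F1=1 F2=0 -> F1&~F2 -> 1
  row 4 [0100]: F1=1 F2=0 -> F1&~F2 -> 1
  row 5 [0101]: F1=0 F2=1 -> F1&~F2 -> 0
  row 6 [0110]: F1=0 F2=0 -> F1&~F2 -> 0
  row 7 [0111]: F1=1 F2=0 -> F1&~F2 -> 1
  row 8 [1000]: F1=1 F2=1 -> F1&~F2 -> 0
  row 9 [1001]: F1=0 F2=0 -> F1&~F2 -> 0
  row 10 [1010]: F1=0 F2=1 -> F1&~F2 -> 0
  row 11 [1011]: F1=1 F2=1 -> F1&~F2 -> 0
  row 12 [1100]: F1=1 F2=1 -> F1&~F2 -> 0
  row 13 [1101]: F1=0 F2=0 -> F1&~F2 -> 0
  row 14 [1110]: F1=0 F2=1 -> F1&~F2 -> 0
  row 15 [1111]: F1=1 F2=1 -> F1&~F2 -> 0
Full result column, 4 rows per line (u,v fixed per line; w,z runs 00..11 left to right):
  rows 0-3 [u,v=00]: 1001  = hex 9
  rows 4-7 [u,v=01]: 1001  = hex 9
  rows 8-11 [u,v=10]: 0000  = hex 0
  rows 12-15 [u,v=11]: 0000  = hex 0
Counterexample vector (row 0 .. row 15) = 1001100100000000
Output column grouped in 4s = 1001 1001 0000 0000 = 0x9900
Convert to decimal digit by digit (value = value*16 + digit):
  9 -> 9
  9*16 + 9 = 153
  153*16 + 0 = 2448
  2448*16 + 0 = 39168
Decimal = 39168

39168


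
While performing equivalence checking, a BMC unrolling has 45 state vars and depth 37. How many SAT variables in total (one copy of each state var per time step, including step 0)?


BMC unrolls to depth k, creating one copy of each state var for steps 0..k.
Step count = 37 + 1 = 38 (steps 0 through 37)
Vars per step = 45
Total = 45 * 38 = 1710

1710


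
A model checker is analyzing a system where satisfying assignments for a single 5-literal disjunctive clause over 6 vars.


Step 1: Total=2^6=64
Step 2: Unsat when all 5 false: 2^1=2
Step 3: Sat=64-2=62

62


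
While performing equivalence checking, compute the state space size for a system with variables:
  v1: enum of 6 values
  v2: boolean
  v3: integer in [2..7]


State space = product of domain sizes of all variables.
Domain sizes:
  v1 (enum of 6 values): 6
  v2 (boolean): 2
  v3 (integer in [2..7]): 6
Product = 6 * 2 * 6 = 72

72


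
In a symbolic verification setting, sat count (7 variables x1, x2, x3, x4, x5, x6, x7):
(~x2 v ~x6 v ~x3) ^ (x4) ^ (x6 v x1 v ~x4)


CNF with 3 clauses over 7 vars (128 assignments).
An assignment satisfies CNF iff every clause has >=1 true literal.
Check each row (bits = x1,x2,x3,x4,x5,x6,x7; clause T/F shown):
  row 0 [0000000]: clauses=TFT -> 0
  row 1 [0000001]: clauses=TFT -> 0
  row 2 [0000010]: clauses=TFT -> 0
  row 3 [0000011]: clauses=TFT -> 0
  row 4 [0000100]: clauses=TFT -> 0
  (every remaining row is evaluated the same way; all 128 results are listed next)
Full result column, 8 rows per line (x1,x2,x3,x4 fixed per line; x5,x6,x7 runs 000..111 left to right):
  rows 0-7 [x1,x2,x3,x4=0000]: 00000000  (ones: 0)
  rows 8-15 [x1,x2,x3,x4=0001]: 00110011  (ones: 4)
  rows 16-23 [x1,x2,x3,x4=0010]: 00000000  (ones: 0)
  rows 24-31 [x1,x2,x3,x4=0011]: 00110011  (ones: 4)
  rows 32-39 [x1,x2,x3,x4=0100]: 00000000  (ones: 0)
  rows 40-47 [x1,x2,x3,x4=0101]: 00110011  (ones: 4)
  rows 48-55 [x1,x2,x3,x4=0110]: 00000000  (ones: 0)
  rows 56-63 [x1,x2,x3,x4=0111]: 00000000  (ones: 0)
  rows 64-71 [x1,x2,x3,x4=1000]: 00000000  (ones: 0)
  rows 72-79 [x1,x2,x3,x4=1001]: 11111111  (ones: 8)
  rows 80-87 [x1,x2,x3,x4=1010]: 00000000  (ones: 0)
  rows 88-95 [x1,x2,x3,x4=1011]: 11111111  (ones: 8)
  rows 96-103 [x1,x2,x3,x4=1100]: 00000000  (ones: 0)
  rows 104-111 [x1,x2,x3,x4=1101]: 11111111  (ones: 8)
  rows 112-119 [x1,x2,x3,x4=1110]: 00000000  (ones: 0)
  rows 120-127 [x1,x2,x3,x4=1111]: 11001100  (ones: 4)
Satisfying assignments = 0+4+0+4+0+4+0+0+0+8+0+8+0+8+0+4 = 40

40


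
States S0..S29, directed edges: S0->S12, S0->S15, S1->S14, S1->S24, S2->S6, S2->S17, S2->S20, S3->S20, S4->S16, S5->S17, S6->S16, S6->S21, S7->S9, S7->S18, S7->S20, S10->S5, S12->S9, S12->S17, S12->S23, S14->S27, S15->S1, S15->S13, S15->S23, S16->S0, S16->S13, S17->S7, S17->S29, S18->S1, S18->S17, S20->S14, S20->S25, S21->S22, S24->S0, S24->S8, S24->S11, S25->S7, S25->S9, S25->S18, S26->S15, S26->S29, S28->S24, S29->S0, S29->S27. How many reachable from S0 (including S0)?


BFS from S0:
  layer 0: {S0}
  layer 1: {S12, S15}
  layer 2: {S1, S9, S13, S17, S23}
  layer 3: {S7, S14, S24, S29}
  layer 4: {S8, S11, S18, S20, S27}
  layer 5: {S25}
Reachable set: {S0, S1, S7, S8, S9, S11, S12, S13, S14, S15, S17, S18, S20, S23, S24, S25, S27, S29}
Count = 18

18


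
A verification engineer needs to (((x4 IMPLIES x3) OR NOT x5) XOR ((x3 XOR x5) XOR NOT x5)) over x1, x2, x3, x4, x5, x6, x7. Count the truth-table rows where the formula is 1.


Formula: (((x4 IMPLIES x3) OR NOT x5) XOR ((x3 XOR x5) XOR NOT x5)) over 7 vars (128 rows)
Evaluate each row (x1, x2, x3, x4, x5, x6, x7 as bits, MSB first):
  row 0 [0000000]: (((0 IMPLIES 0) OR NOT 0) XOR ((0 XOR 0) XOR NOT 0)) -> 0
  row 1 [0000001]: (((0 IMPLIES 0) OR NOT 0) XOR ((0 XOR 0) XOR NOT 0)) -> 0
  row 2 [0000010]: (((0 IMPLIES 0) OR NOT 0) XOR ((0 XOR 0) XOR NOT 0)) -> 0
  row 3 [0000011]: (((0 IMPLIES 0) OR NOT 0) XOR ((0 XOR 0) XOR NOT 0)) -> 0
  row 4 [0000100]: (((0 IMPLIES 0) OR NOT 1) XOR ((0 XOR 1) XOR NOT 1)) -> 0
  (every remaining row is evaluated the same way; all 128 results are listed next)
Full result column, 8 rows per line (x1,x2,x3,x4 fixed per line; x5,x6,x7 runs 000..111 left to right):
  rows 0-7 [x1,x2,x3,x4=0000]: 00000000  (ones: 0)
  rows 8-15 [x1,x2,x3,x4=0001]: 00001111  (ones: 4)
  rows 16-23 [x1,x2,x3,x4=0010]: 11111111  (ones: 8)
  rows 24-31 [x1,x2,x3,x4=0011]: 11111111  (ones: 8)
  rows 32-39 [x1,x2,x3,x4=0100]: 00000000  (ones: 0)
  rows 40-47 [x1,x2,x3,x4=0101]: 00001111  (ones: 4)
  rows 48-55 [x1,x2,x3,x4=0110]: 11111111  (ones: 8)
  rows 56-63 [x1,x2,x3,x4=0111]: 11111111  (ones: 8)
  rows 64-71 [x1,x2,x3,x4=1000]: 00000000  (ones: 0)
  rows 72-79 [x1,x2,x3,x4=1001]: 00001111  (ones: 4)
  rows 80-87 [x1,x2,x3,x4=1010]: 11111111  (ones: 8)
  rows 88-95 [x1,x2,x3,x4=1011]: 11111111  (ones: 8)
  rows 96-103 [x1,x2,x3,x4=1100]: 00000000  (ones: 0)
  rows 104-111 [x1,x2,x3,x4=1101]: 00001111  (ones: 4)
  rows 112-119 [x1,x2,x3,x4=1110]: 11111111  (ones: 8)
  rows 120-127 [x1,x2,x3,x4=1111]: 11111111  (ones: 8)
Count of 1-rows = 0+4+8+8+0+4+8+8+0+4+8+8+0+4+8+8 = 80

80


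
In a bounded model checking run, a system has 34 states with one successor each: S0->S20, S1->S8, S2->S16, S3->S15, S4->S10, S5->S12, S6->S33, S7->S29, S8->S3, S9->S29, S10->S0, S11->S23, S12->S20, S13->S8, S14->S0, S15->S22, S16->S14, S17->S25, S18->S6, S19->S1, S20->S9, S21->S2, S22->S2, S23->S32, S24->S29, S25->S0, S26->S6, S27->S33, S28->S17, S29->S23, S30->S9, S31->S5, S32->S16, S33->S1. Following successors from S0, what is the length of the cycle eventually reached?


Trace from S0 until a state repeats:
  S0 -> S20 -> S9 -> S29 -> S23 -> S32 -> S16 -> S14 -> S0
S0 first seen at step 0, revisited at step 8.
Cycle length = 8 - 0 = 8

8


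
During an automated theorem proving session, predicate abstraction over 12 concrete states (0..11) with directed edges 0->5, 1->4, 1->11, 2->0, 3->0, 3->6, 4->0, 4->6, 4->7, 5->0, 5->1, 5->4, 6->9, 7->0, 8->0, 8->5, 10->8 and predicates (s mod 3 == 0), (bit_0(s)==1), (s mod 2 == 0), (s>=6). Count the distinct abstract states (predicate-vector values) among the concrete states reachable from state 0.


BFS from 0:
Concrete reachable: {0, 1, 4, 5, 6, 7, 9, 11}
Abstract via predicates (s mod 3 == 0), (bit_0(s)==1), (s mod 2 == 0), (s>=6):
  (0,0,1,0) <- {4}
  (0,1,0,0) <- {1, 5}
  (0,1,0,1) <- {7, 11}
  (1,0,1,0) <- {0}
  (1,0,1,1) <- {6}
  (1,1,0,1) <- {9}
Distinct abstract states = 6

6


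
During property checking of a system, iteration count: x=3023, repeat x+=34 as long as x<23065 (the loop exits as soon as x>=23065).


Step 1: x goes from 3023 toward 23065 by 34; the body runs while x<23065, so iterations = ceil((bound-start)/step)
Step 2: Distance=20042
Step 3: ceil(20042/34)=590

590


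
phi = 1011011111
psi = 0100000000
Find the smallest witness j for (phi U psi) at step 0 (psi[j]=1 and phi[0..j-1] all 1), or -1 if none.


(phi U psi) at 0: need smallest j with psi[j]=1 and phi[i]=1 for all i in [0,j).
Scan from step 0:
  step 0: phi=1, psi=0 -> continue
  step 1: psi=1 and phi held for [0,1) -> witness found
Witness step = 1

1


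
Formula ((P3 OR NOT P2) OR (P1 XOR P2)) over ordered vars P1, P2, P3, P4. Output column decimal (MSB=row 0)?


Formula: ((P3 OR NOT P2) OR (P1 XOR P2)) over P1, P2, P3, P4 (16 rows)
Evaluate each row (bits = P1,P2,P3,P4, MSB first):
  row 0 [0000]: ((0 OR NOT 0) OR (0 XOR 0)) -> 1
  row 1 [0001]: ((0 OR NOT 0) OR (0 XOR 0)) -> 1
  row 2 [0010]: ((1 OR NOT 0) OR (0 XOR 0)) -> 1
  row 3 [0011]: ((1 OR NOT 0) OR (0 XOR 0)) -> 1
  row 4 [0100]: ((0 OR NOT 1) OR (0 XOR 1)) -> 1
  row 5 [0101]: ((0 OR NOT 1) OR (0 XOR 1)) -> 1
  row 6 [0110]: ((1 OR NOT 1) OR (0 XOR 1)) -> 1
  row 7 [0111]: ((1 OR NOT 1) OR (0 XOR 1)) -> 1
  row 8 [1000]: ((0 OR NOT 0) OR (1 XOR 0)) -> 1
  row 9 [1001]: ((0 OR NOT 0) OR (1 XOR 0)) -> 1
  row 10 [1010]: ((1 OR NOT 0) OR (1 XOR 0)) -> 1
  row 11 [1011]: ((1 OR NOT 0) OR (1 XOR 0)) -> 1
  row 12 [1100]: ((0 OR NOT 1) OR (1 XOR 1)) -> 0
  row 13 [1101]: ((0 OR NOT 1) OR (1 XOR 1)) -> 0
  row 14 [1110]: ((1 OR NOT 1) OR (1 XOR 1)) -> 1
  row 15 [1111]: ((1 OR NOT 1) OR (1 XOR 1)) -> 1
Full result column, 4 rows per line (P1,P2 fixed per line; P3,P4 runs 00..11 left to right):
  rows 0-3 [P1,P2=00]: 1111  = hex F
  rows 4-7 [P1,P2=01]: 1111  = hex F
  rows 8-11 [P1,P2=10]: 1111  = hex F
  rows 12-15 [P1,P2=11]: 0011  = hex 3
Output column (row 0 .. row 15) = 1111111111110011
Output column grouped in 4s = 1111 1111 1111 0011 = 0xFFF3
Convert to decimal digit by digit (value = value*16 + digit):
  F -> 15
  15*16 + 15 (F) = 255
  255*16 + 15 (F) = 4095
  4095*16 + 3 = 65523
Decimal = 65523

65523


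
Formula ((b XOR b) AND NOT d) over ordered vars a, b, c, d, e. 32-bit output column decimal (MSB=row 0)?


Formula: ((b XOR b) AND NOT d) over a, b, c, d, e (32 rows)
Evaluate each row (bits = a,b,c,d,e, MSB first):
  row 0 [00000]: ((0 XOR 0) AND NOT 0) -> 0
  row 1 [00001]: ((0 XOR 0) AND NOT 0) -> 0
  row 2 [00010]: ((0 XOR 0) AND NOT 1) -> 0
  row 3 [00011]: ((0 XOR 0) AND NOT 1) -> 0
  row 4 [00100]: ((0 XOR 0) AND NOT 0) -> 0
  row 5 [00101]: ((0 XOR 0) AND NOT 0) -> 0
  row 6 [00110]: ((0 XOR 0) AND NOT 1) -> 0
  row 7 [00111]: ((0 XOR 0) AND NOT 1) -> 0
  row 8 [01000]: ((1 XOR 1) AND NOT 0) -> 0
  row 9 [01001]: ((1 XOR 1) AND NOT 0) -> 0
  row 10 [01010]: ((1 XOR 1) AND NOT 1) -> 0
  row 11 [01011]: ((1 XOR 1) AND NOT 1) -> 0
  row 12 [01100]: ((1 XOR 1) AND NOT 0) -> 0
  row 13 [01101]: ((1 XOR 1) AND NOT 0) -> 0
  row 14 [01110]: ((1 XOR 1) AND NOT 1) -> 0
  row 15 [01111]: ((1 XOR 1) AND NOT 1) -> 0
  row 16 [10000]: ((0 XOR 0) AND NOT 0) -> 0
  row 17 [10001]: ((0 XOR 0) AND NOT 0) -> 0
  row 18 [10010]: ((0 XOR 0) AND NOT 1) -> 0
  row 19 [10011]: ((0 XOR 0) AND NOT 1) -> 0
  row 20 [10100]: ((0 XOR 0) AND NOT 0) -> 0
  row 21 [10101]: ((0 XOR 0) AND NOT 0) -> 0
  row 22 [10110]: ((0 XOR 0) AND NOT 1) -> 0
  row 23 [10111]: ((0 XOR 0) AND NOT 1) -> 0
  row 24 [11000]: ((1 XOR 1) AND NOT 0) -> 0
  row 25 [11001]: ((1 XOR 1) AND NOT 0) -> 0
  row 26 [11010]: ((1 XOR 1) AND NOT 1) -> 0
  row 27 [11011]: ((1 XOR 1) AND NOT 1) -> 0
  row 28 [11100]: ((1 XOR 1) AND NOT 0) -> 0
  row 29 [11101]: ((1 XOR 1) AND NOT 0) -> 0
  row 30 [11110]: ((1 XOR 1) AND NOT 1) -> 0
  row 31 [11111]: ((1 XOR 1) AND NOT 1) -> 0
Full result column, 4 rows per line (a,b,c fixed per line; d,e runs 00..11 left to right):
  rows 0-3 [a,b,c=000]: 0000  = hex 0
  rows 4-7 [a,b,c=001]: 0000  = hex 0
  rows 8-11 [a,b,c=010]: 0000  = hex 0
  rows 12-15 [a,b,c=011]: 0000  = hex 0
  rows 16-19 [a,b,c=100]: 0000  = hex 0
  rows 20-23 [a,b,c=101]: 0000  = hex 0
  rows 24-27 [a,b,c=110]: 0000  = hex 0
  rows 28-31 [a,b,c=111]: 0000  = hex 0
Output column (row 0 .. row 31) = 00000000000000000000000000000000
Output column grouped in 4s = 0000 0000 0000 0000 0000 0000 0000 0000 = 0x00000000
Convert to decimal digit by digit (value = value*16 + digit):
  0 -> 0
  0*16 + 0 = 0
  0*16 + 0 = 0
  0*16 + 0 = 0
  0*16 + 0 = 0
  0*16 + 0 = 0
  0*16 + 0 = 0
  0*16 + 0 = 0
Decimal = 0

0


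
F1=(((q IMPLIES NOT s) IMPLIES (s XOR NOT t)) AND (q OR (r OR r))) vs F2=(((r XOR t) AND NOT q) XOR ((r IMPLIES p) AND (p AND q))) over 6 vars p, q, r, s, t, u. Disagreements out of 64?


F1 = (((q IMPLIES NOT s) IMPLIES (s XOR NOT t)) AND (q OR (r OR r)))
F2 = (((r XOR t) AND NOT q) XOR ((r IMPLIES p) AND (p AND q)))
Evaluate both on each of 64 rows (bits = p,q,r,s,t,u):
  row 0 [000000]: F1=0 F2=0 -> 0
  row 1 [000001]: F1=0 F2=0 -> 0
  row 2 [000010]: F1=0 F2=1 (differ) -> 1
  row 3 [000011]: F1=0 F2=1 (differ) -> 1
  row 4 [000100]: F1=0 F2=0 -> 0
  (every remaining row is evaluated the same way; all 64 results are listed next)
Full result column, 8 rows per line (p,q,r fixed per line; s,t,u runs 000..111 left to right):
  rows 0-7 [p,q,r=000]: 00110011  (ones: 4)
  rows 8-15 [p,q,r=001]: 00001111  (ones: 4)
  rows 16-23 [p,q,r=010]: 11001111  (ones: 6)
  rows 24-31 [p,q,r=011]: 11001111  (ones: 6)
  rows 32-39 [p,q,r=100]: 00110011  (ones: 4)
  rows 40-47 [p,q,r=101]: 00001111  (ones: 4)
  rows 48-55 [p,q,r=110]: 00110000  (ones: 2)
  rows 56-63 [p,q,r=111]: 00110000  (ones: 2)
Disagreements = 4+4+6+6+4+4+2+2 = 32

32


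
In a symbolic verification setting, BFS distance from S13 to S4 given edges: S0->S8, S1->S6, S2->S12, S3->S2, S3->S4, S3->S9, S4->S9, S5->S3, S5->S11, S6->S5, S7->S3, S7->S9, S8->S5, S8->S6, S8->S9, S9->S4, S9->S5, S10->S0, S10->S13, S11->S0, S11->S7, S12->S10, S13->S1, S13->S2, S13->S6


BFS layer-by-layer from S13:
  dist 0: {S13}
  dist 1: {S1, S2, S6}
  dist 2: {S5, S12}
  dist 3: {S3, S10, S11}
  dist 4: {S0, S4, S7, S9}
  -> S4 reached at distance 4
Shortest path length = 4

4


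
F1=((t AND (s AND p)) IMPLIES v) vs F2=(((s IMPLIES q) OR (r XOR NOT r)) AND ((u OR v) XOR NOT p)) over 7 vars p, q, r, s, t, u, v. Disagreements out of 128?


F1 = ((t AND (s AND p)) IMPLIES v)
F2 = (((s IMPLIES q) OR (r XOR NOT r)) AND ((u OR v) XOR NOT p))
Evaluate both on each of 128 rows (bits = p,q,r,s,t,u,v):
  row 0 [0000000]: F1=1 F2=1 -> 0
  row 1 [0000001]: F1=1 F2=0 (differ) -> 1
  row 2 [0000010]: F1=1 F2=0 (differ) -> 1
  row 3 [0000011]: F1=1 F2=0 (differ) -> 1
  row 4 [0000100]: F1=1 F2=1 -> 0
  (every remaining row is evaluated the same way; all 128 results are listed next)
Full result column, 8 rows per line (p,q,r,s fixed per line; t,u,v runs 000..111 left to right):
  rows 0-7 [p,q,r,s=0000]: 01110111  (ones: 6)
  rows 8-15 [p,q,r,s=0001]: 01110111  (ones: 6)
  rows 16-23 [p,q,r,s=0010]: 01110111  (ones: 6)
  rows 24-31 [p,q,r,s=0011]: 01110111  (ones: 6)
  rows 32-39 [p,q,r,s=0100]: 01110111  (ones: 6)
  rows 40-47 [p,q,r,s=0101]: 01110111  (ones: 6)
  rows 48-55 [p,q,r,s=0110]: 01110111  (ones: 6)
  rows 56-63 [p,q,r,s=0111]: 01110111  (ones: 6)
  rows 64-71 [p,q,r,s=1000]: 10001000  (ones: 2)
  rows 72-79 [p,q,r,s=1001]: 10000010  (ones: 2)
  rows 80-87 [p,q,r,s=1010]: 10001000  (ones: 2)
  rows 88-95 [p,q,r,s=1011]: 10000010  (ones: 2)
  rows 96-103 [p,q,r,s=1100]: 10001000  (ones: 2)
  rows 104-111 [p,q,r,s=1101]: 10000010  (ones: 2)
  rows 112-119 [p,q,r,s=1110]: 10001000  (ones: 2)
  rows 120-127 [p,q,r,s=1111]: 10000010  (ones: 2)
Disagreements = 6+6+6+6+6+6+6+6+2+2+2+2+2+2+2+2 = 64

64


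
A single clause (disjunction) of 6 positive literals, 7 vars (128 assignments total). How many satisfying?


Step 1: Total=2^7=128
Step 2: Unsat when all 6 false: 2^1=2
Step 3: Sat=128-2=126

126


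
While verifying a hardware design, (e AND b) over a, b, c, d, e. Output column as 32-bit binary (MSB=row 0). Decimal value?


Formula: (e AND b) over a, b, c, d, e (32 rows)
Evaluate each row (bits = a,b,c,d,e, MSB first):
  row 0 [00000]: (0 AND 0) -> 0
  row 1 [00001]: (1 AND 0) -> 0
  row 2 [00010]: (0 AND 0) -> 0
  row 3 [00011]: (1 AND 0) -> 0
  row 4 [00100]: (0 AND 0) -> 0
  row 5 [00101]: (1 AND 0) -> 0
  row 6 [00110]: (0 AND 0) -> 0
  row 7 [00111]: (1 AND 0) -> 0
  row 8 [01000]: (0 AND 1) -> 0
  row 9 [01001]: (1 AND 1) -> 1
  row 10 [01010]: (0 AND 1) -> 0
  row 11 [01011]: (1 AND 1) -> 1
  row 12 [01100]: (0 AND 1) -> 0
  row 13 [01101]: (1 AND 1) -> 1
  row 14 [01110]: (0 AND 1) -> 0
  row 15 [01111]: (1 AND 1) -> 1
  row 16 [10000]: (0 AND 0) -> 0
  row 17 [10001]: (1 AND 0) -> 0
  row 18 [10010]: (0 AND 0) -> 0
  row 19 [10011]: (1 AND 0) -> 0
  row 20 [10100]: (0 AND 0) -> 0
  row 21 [10101]: (1 AND 0) -> 0
  row 22 [10110]: (0 AND 0) -> 0
  row 23 [10111]: (1 AND 0) -> 0
  row 24 [11000]: (0 AND 1) -> 0
  row 25 [11001]: (1 AND 1) -> 1
  row 26 [11010]: (0 AND 1) -> 0
  row 27 [11011]: (1 AND 1) -> 1
  row 28 [11100]: (0 AND 1) -> 0
  row 29 [11101]: (1 AND 1) -> 1
  row 30 [11110]: (0 AND 1) -> 0
  row 31 [11111]: (1 AND 1) -> 1
Full result column, 4 rows per line (a,b,c fixed per line; d,e runs 00..11 left to right):
  rows 0-3 [a,b,c=000]: 0000  = hex 0
  rows 4-7 [a,b,c=001]: 0000  = hex 0
  rows 8-11 [a,b,c=010]: 0101  = hex 5
  rows 12-15 [a,b,c=011]: 0101  = hex 5
  rows 16-19 [a,b,c=100]: 0000  = hex 0
  rows 20-23 [a,b,c=101]: 0000  = hex 0
  rows 24-27 [a,b,c=110]: 0101  = hex 5
  rows 28-31 [a,b,c=111]: 0101  = hex 5
Output column (row 0 .. row 31) = 00000000010101010000000001010101
Output column grouped in 4s = 0000 0000 0101 0101 0000 0000 0101 0101 = 0x00550055
Convert to decimal digit by digit (value = value*16 + digit):
  0 -> 0
  0*16 + 0 = 0
  0*16 + 5 = 5
  5*16 + 5 = 85
  85*16 + 0 = 1360
  1360*16 + 0 = 21760
  21760*16 + 5 = 348165
  348165*16 + 5 = 5570645
Decimal = 5570645

5570645


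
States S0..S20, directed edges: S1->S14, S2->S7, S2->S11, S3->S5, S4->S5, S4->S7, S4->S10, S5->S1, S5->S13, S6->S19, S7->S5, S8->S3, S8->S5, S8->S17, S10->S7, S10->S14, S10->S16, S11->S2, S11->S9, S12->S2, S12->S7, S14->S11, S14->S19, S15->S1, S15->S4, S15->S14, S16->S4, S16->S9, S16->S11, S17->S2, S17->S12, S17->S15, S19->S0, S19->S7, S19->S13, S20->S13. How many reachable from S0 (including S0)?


BFS from S0:
  layer 0: {S0}
Reachable set: {S0}
Count = 1

1


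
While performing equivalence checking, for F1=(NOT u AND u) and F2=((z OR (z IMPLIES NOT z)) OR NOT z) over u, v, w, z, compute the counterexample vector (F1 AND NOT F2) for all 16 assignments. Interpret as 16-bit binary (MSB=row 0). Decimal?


F1 = (NOT u AND u)
F2 = ((z OR (z IMPLIES NOT z)) OR NOT z)
Counterexample to F1=>F2 is where F1=1 and F2=0.
Evaluate each row (bits = u,v,w,z, MSB first):
  row 0 [0000]: F1=0 F2=1 -> F1&~F2 -> 0
  row 1 [0001]: F1=0 F2=1 -> F1&~F2 -> 0
  row 2 [0010]: F1=0 F2=1 -> F1&~F2 -> 0
  row 3 [0011]: F1=0 F2=1 -> F1&~F2 -> 0
  row 4 [0100]: F1=0 F2=1 -> F1&~F2 -> 0
  row 5 [0101]: F1=0 F2=1 -> F1&~F2 -> 0
  row 6 [0110]: F1=0 F2=1 -> F1&~F2 -> 0
  row 7 [0111]: F1=0 F2=1 -> F1&~F2 -> 0
  row 8 [1000]: F1=0 F2=1 -> F1&~F2 -> 0
  row 9 [1001]: F1=0 F2=1 -> F1&~F2 -> 0
  row 10 [1010]: F1=0 F2=1 -> F1&~F2 -> 0
  row 11 [1011]: F1=0 F2=1 -> F1&~F2 -> 0
  row 12 [1100]: F1=0 F2=1 -> F1&~F2 -> 0
  row 13 [1101]: F1=0 F2=1 -> F1&~F2 -> 0
  row 14 [1110]: F1=0 F2=1 -> F1&~F2 -> 0
  row 15 [1111]: F1=0 F2=1 -> F1&~F2 -> 0
Full result column, 4 rows per line (u,v fixed per line; w,z runs 00..11 left to right):
  rows 0-3 [u,v=00]: 0000  = hex 0
  rows 4-7 [u,v=01]: 0000  = hex 0
  rows 8-11 [u,v=10]: 0000  = hex 0
  rows 12-15 [u,v=11]: 0000  = hex 0
Counterexample vector (row 0 .. row 15) = 0000000000000000
Output column grouped in 4s = 0000 0000 0000 0000 = 0x0000
Convert to decimal digit by digit (value = value*16 + digit):
  0 -> 0
  0*16 + 0 = 0
  0*16 + 0 = 0
  0*16 + 0 = 0
Decimal = 0

0


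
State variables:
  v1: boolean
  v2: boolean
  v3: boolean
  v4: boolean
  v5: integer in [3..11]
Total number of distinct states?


State space = product of domain sizes of all variables.
Domain sizes:
  v1 (boolean): 2
  v2 (boolean): 2
  v3 (boolean): 2
  v4 (boolean): 2
  v5 (integer in [3..11]): 9
Product = 2 * 2 * 2 * 2 * 9 = 144

144


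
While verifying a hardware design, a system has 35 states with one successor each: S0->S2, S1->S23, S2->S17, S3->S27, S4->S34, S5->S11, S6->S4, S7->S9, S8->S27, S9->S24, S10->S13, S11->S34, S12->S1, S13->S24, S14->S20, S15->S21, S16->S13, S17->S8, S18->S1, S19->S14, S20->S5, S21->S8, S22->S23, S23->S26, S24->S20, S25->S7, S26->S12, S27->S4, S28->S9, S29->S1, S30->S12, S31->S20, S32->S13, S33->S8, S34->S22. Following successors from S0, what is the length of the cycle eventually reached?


Trace from S0 until a state repeats:
  S0 -> S2 -> S17 -> S8 -> S27 -> S4 -> S34 -> S22 -> S23 -> S26 -> S12 -> S1 -> S23
S23 first seen at step 8, revisited at step 12.
Cycle length = 12 - 8 = 4

4


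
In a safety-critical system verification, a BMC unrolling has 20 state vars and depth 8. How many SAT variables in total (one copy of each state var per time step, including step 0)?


BMC unrolls to depth k, creating one copy of each state var for steps 0..k.
Step count = 8 + 1 = 9 (steps 0 through 8)
Vars per step = 20
Total = 20 * 9 = 180

180


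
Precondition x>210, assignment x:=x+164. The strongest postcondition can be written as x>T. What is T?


Formula: sp(P, x:=E) = exists old_x. (x = E[old_x/x]) AND P[old_x/x] (old_x is the value of x before the assignment; eliminate old_x by solving x = E[old_x/x] for old_x)
Step 1: Precondition P: x>210, i.e. old_x > 210
Step 2: Assignment gives x = old_x + 164, so old_x = x - 164
Step 3: Substitute into P: x - 164 > 210
Step 4: Simplify: x > 210+164 = 374

374


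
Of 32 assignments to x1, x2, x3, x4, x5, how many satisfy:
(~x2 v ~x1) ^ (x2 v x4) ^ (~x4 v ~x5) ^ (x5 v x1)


CNF with 4 clauses over 5 vars (32 assignments).
An assignment satisfies CNF iff every clause has >=1 true literal.
Check each row (bits = x1,x2,x3,x4,x5; clause T/F shown):
  row 0 [00000]: clauses=TFTF -> 0
  row 1 [00001]: clauses=TFTT -> 0
  row 2 [00010]: clauses=TTTF -> 0
  row 3 [00011]: clauses=TTFT -> 0
  row 4 [00100]: clauses=TFTF -> 0
  row 5 [00101]: clauses=TFTT -> 0
  row 6 [00110]: clauses=TTTF -> 0
  row 7 [00111]: clauses=TTFT -> 0
  row 8 [01000]: clauses=TTTF -> 0
  row 9 [01001]: clauses=TTTT -> 1
  row 10 [01010]: clauses=TTTF -> 0
  row 11 [01011]: clauses=TTFT -> 0
  row 12 [01100]: clauses=TTTF -> 0
  row 13 [01101]: clauses=TTTT -> 1
  row 14 [01110]: clauses=TTTF -> 0
  row 15 [01111]: clauses=TTFT -> 0
  row 16 [10000]: clauses=TFTT -> 0
  row 17 [10001]: clauses=TFTT -> 0
  row 18 [10010]: clauses=TTTT -> 1
  row 19 [10011]: clauses=TTFT -> 0
  row 20 [10100]: clauses=TFTT -> 0
  row 21 [10101]: clauses=TFTT -> 0
  row 22 [10110]: clauses=TTTT -> 1
  row 23 [10111]: clauses=TTFT -> 0
  row 24 [11000]: clauses=FTTT -> 0
  row 25 [11001]: clauses=FTTT -> 0
  row 26 [11010]: clauses=FTTT -> 0
  row 27 [11011]: clauses=FTFT -> 0
  row 28 [11100]: clauses=FTTT -> 0
  row 29 [11101]: clauses=FTTT -> 0
  row 30 [11110]: clauses=FTTT -> 0
  row 31 [11111]: clauses=FTFT -> 0
Full result column, 8 rows per line (x1,x2 fixed per line; x3,x4,x5 runs 000..111 left to right):
  rows 0-7 [x1,x2=00]: 00000000  (ones: 0)
  rows 8-15 [x1,x2=01]: 01000100  (ones: 2)
  rows 16-23 [x1,x2=10]: 00100010  (ones: 2)
  rows 24-31 [x1,x2=11]: 00000000  (ones: 0)
Satisfying assignments = 0+2+2+0 = 4

4


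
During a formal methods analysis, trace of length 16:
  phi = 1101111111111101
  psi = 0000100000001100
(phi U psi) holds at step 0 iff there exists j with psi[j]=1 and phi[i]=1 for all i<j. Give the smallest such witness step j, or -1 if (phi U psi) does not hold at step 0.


(phi U psi) at 0: need smallest j with psi[j]=1 and phi[i]=1 for all i in [0,j).
Scan from step 0:
  step 0: phi=1, psi=0 -> continue
  step 1: phi=1, psi=0 -> continue
  step 2: phi=0 -> phi-prefix broken from here
  step 4: psi=1 but phi already failed -> not a witness
  step 12: psi=1 but phi already failed -> not a witness
  step 13: psi=1 but phi already failed -> not a witness
  end of trace: no witness -> -1
Witness step = -1

-1


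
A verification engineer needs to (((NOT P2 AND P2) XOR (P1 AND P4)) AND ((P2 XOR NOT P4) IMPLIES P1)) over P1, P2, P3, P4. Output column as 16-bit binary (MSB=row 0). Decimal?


Formula: (((NOT P2 AND P2) XOR (P1 AND P4)) AND ((P2 XOR NOT P4) IMPLIES P1)) over P1, P2, P3, P4 (16 rows)
Evaluate each row (bits = P1,P2,P3,P4, MSB first):
  row 0 [0000]: (((NOT 0 AND 0) XOR (0 AND 0)) AND ((0 XOR NOT 0) IMPLIES 0)) -> 0
  row 1 [0001]: (((NOT 0 AND 0) XOR (0 AND 1)) AND ((0 XOR NOT 1) IMPLIES 0)) -> 0
  row 2 [0010]: (((NOT 0 AND 0) XOR (0 AND 0)) AND ((0 XOR NOT 0) IMPLIES 0)) -> 0
  row 3 [0011]: (((NOT 0 AND 0) XOR (0 AND 1)) AND ((0 XOR NOT 1) IMPLIES 0)) -> 0
  row 4 [0100]: (((NOT 1 AND 1) XOR (0 AND 0)) AND ((1 XOR NOT 0) IMPLIES 0)) -> 0
  row 5 [0101]: (((NOT 1 AND 1) XOR (0 AND 1)) AND ((1 XOR NOT 1) IMPLIES 0)) -> 0
  row 6 [0110]: (((NOT 1 AND 1) XOR (0 AND 0)) AND ((1 XOR NOT 0) IMPLIES 0)) -> 0
  row 7 [0111]: (((NOT 1 AND 1) XOR (0 AND 1)) AND ((1 XOR NOT 1) IMPLIES 0)) -> 0
  row 8 [1000]: (((NOT 0 AND 0) XOR (1 AND 0)) AND ((0 XOR NOT 0) IMPLIES 1)) -> 0
  row 9 [1001]: (((NOT 0 AND 0) XOR (1 AND 1)) AND ((0 XOR NOT 1) IMPLIES 1)) -> 1
  row 10 [1010]: (((NOT 0 AND 0) XOR (1 AND 0)) AND ((0 XOR NOT 0) IMPLIES 1)) -> 0
  row 11 [1011]: (((NOT 0 AND 0) XOR (1 AND 1)) AND ((0 XOR NOT 1) IMPLIES 1)) -> 1
  row 12 [1100]: (((NOT 1 AND 1) XOR (1 AND 0)) AND ((1 XOR NOT 0) IMPLIES 1)) -> 0
  row 13 [1101]: (((NOT 1 AND 1) XOR (1 AND 1)) AND ((1 XOR NOT 1) IMPLIES 1)) -> 1
  row 14 [1110]: (((NOT 1 AND 1) XOR (1 AND 0)) AND ((1 XOR NOT 0) IMPLIES 1)) -> 0
  row 15 [1111]: (((NOT 1 AND 1) XOR (1 AND 1)) AND ((1 XOR NOT 1) IMPLIES 1)) -> 1
Full result column, 4 rows per line (P1,P2 fixed per line; P3,P4 runs 00..11 left to right):
  rows 0-3 [P1,P2=00]: 0000  = hex 0
  rows 4-7 [P1,P2=01]: 0000  = hex 0
  rows 8-11 [P1,P2=10]: 0101  = hex 5
  rows 12-15 [P1,P2=11]: 0101  = hex 5
Output column (row 0 .. row 15) = 0000000001010101
Output column grouped in 4s = 0000 0000 0101 0101 = 0x0055
Convert to decimal digit by digit (value = value*16 + digit):
  0 -> 0
  0*16 + 0 = 0
  0*16 + 5 = 5
  5*16 + 5 = 85
Decimal = 85

85


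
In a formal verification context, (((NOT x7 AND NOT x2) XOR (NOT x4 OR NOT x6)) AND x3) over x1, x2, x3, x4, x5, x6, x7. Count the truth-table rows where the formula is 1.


Formula: (((NOT x7 AND NOT x2) XOR (NOT x4 OR NOT x6)) AND x3) over 7 vars (128 rows)
Evaluate each row (x1, x2, x3, x4, x5, x6, x7 as bits, MSB first):
  row 0 [0000000]: (((NOT 0 AND NOT 0) XOR (NOT 0 OR NOT 0)) AND 0) -> 0
  row 1 [0000001]: (((NOT 1 AND NOT 0) XOR (NOT 0 OR NOT 0)) AND 0) -> 0
  row 2 [0000010]: (((NOT 0 AND NOT 0) XOR (NOT 0 OR NOT 1)) AND 0) -> 0
  row 3 [0000011]: (((NOT 1 AND NOT 0) XOR (NOT 0 OR NOT 1)) AND 0) -> 0
  row 4 [0000100]: (((NOT 0 AND NOT 0) XOR (NOT 0 OR NOT 0)) AND 0) -> 0
  (every remaining row is evaluated the same way; all 128 results are listed next)
Full result column, 8 rows per line (x1,x2,x3,x4 fixed per line; x5,x6,x7 runs 000..111 left to right):
  rows 0-7 [x1,x2,x3,x4=0000]: 00000000  (ones: 0)
  rows 8-15 [x1,x2,x3,x4=0001]: 00000000  (ones: 0)
  rows 16-23 [x1,x2,x3,x4=0010]: 01010101  (ones: 4)
  rows 24-31 [x1,x2,x3,x4=0011]: 01100110  (ones: 4)
  rows 32-39 [x1,x2,x3,x4=0100]: 00000000  (ones: 0)
  rows 40-47 [x1,x2,x3,x4=0101]: 00000000  (ones: 0)
  rows 48-55 [x1,x2,x3,x4=0110]: 11111111  (ones: 8)
  rows 56-63 [x1,x2,x3,x4=0111]: 11001100  (ones: 4)
  rows 64-71 [x1,x2,x3,x4=1000]: 00000000  (ones: 0)
  rows 72-79 [x1,x2,x3,x4=1001]: 00000000  (ones: 0)
  rows 80-87 [x1,x2,x3,x4=1010]: 01010101  (ones: 4)
  rows 88-95 [x1,x2,x3,x4=1011]: 01100110  (ones: 4)
  rows 96-103 [x1,x2,x3,x4=1100]: 00000000  (ones: 0)
  rows 104-111 [x1,x2,x3,x4=1101]: 00000000  (ones: 0)
  rows 112-119 [x1,x2,x3,x4=1110]: 11111111  (ones: 8)
  rows 120-127 [x1,x2,x3,x4=1111]: 11001100  (ones: 4)
Count of 1-rows = 0+0+4+4+0+0+8+4+0+0+4+4+0+0+8+4 = 40

40


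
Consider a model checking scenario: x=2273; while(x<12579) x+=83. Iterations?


Step 1: x goes from 2273 toward 12579 by 83; the body runs while x<12579, so iterations = ceil((bound-start)/step)
Step 2: Distance=10306
Step 3: ceil(10306/83)=125

125


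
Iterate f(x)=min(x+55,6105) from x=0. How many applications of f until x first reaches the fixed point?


Step 1: x=0, cap=6105, increment=55
Step 2: x grows by 55 each step until capped at 6105; fixed point is x=6105
Step 3: iterations = ceil(6105/55) = 111

111


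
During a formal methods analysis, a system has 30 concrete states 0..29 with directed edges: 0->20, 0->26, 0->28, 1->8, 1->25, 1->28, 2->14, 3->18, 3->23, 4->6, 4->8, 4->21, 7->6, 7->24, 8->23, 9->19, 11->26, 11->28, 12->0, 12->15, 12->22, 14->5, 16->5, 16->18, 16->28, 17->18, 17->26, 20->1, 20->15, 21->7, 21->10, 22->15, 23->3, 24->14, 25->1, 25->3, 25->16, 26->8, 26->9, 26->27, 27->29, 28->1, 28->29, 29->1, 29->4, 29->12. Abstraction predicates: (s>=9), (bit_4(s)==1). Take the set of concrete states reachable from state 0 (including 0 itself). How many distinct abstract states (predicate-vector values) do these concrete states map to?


BFS from 0:
Concrete reachable: {0, 1, 3, 4, 5, 6, 7, 8, 9, 10, 12, 14, 15, 16, 18, 19, 20, 21, 22, 23, 24, 25, 26, 27, 28, 29}
Abstract via predicates (s>=9), (bit_4(s)==1):
  (0,0) <- {0, 1, 3, 4, 5, 6, 7, 8}
  (1,0) <- {9, 10, 12, 14, 15}
  (1,1) <- {16, 18, 19, 20, 21, 22, 23, 24, 25, 26, 27, 28, 29}
Distinct abstract states = 3

3


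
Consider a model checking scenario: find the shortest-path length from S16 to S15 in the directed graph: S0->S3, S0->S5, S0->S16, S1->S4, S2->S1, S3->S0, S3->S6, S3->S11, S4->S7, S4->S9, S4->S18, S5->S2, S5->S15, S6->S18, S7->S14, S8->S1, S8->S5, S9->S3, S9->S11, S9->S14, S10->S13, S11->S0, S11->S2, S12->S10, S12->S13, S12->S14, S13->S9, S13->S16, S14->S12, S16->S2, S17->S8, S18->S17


BFS layer-by-layer from S16:
  dist 0: {S16}
  dist 1: {S2}
  dist 2: {S1}
  dist 3: {S4}
  dist 4: {S7, S9, S18}
  dist 5: {S3, S11, S14, S17}
  dist 6: {S0, S6, S8, S12}
  dist 7: {S5, S10, S13}
  dist 8: {S15}
  -> S15 reached at distance 8
Shortest path length = 8

8


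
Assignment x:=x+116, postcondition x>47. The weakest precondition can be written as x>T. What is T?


Formula: wp(x:=E, P) = P[E/x] (substitute E for x in postcondition)
Step 1: Postcondition: x>47
Step 2: Substitute x+116 for x: x+116>47
Step 3: Solve for x: x > 47-116 = -69

-69


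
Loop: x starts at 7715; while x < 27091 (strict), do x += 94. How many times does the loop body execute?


Step 1: x goes from 7715 toward 27091 by 94; the body runs while x<27091, so iterations = ceil((bound-start)/step)
Step 2: Distance=19376
Step 3: ceil(19376/94)=207

207


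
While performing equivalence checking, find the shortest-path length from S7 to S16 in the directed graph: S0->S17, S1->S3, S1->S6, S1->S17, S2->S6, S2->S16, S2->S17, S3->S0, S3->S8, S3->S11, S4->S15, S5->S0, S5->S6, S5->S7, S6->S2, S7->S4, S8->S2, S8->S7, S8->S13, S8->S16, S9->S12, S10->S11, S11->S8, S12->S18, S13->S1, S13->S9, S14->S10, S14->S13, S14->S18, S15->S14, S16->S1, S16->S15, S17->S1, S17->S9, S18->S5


BFS layer-by-layer from S7:
  dist 0: {S7}
  dist 1: {S4}
  dist 2: {S15}
  dist 3: {S14}
  dist 4: {S10, S13, S18}
  dist 5: {S1, S5, S9, S11}
  dist 6: {S0, S3, S6, S8, S12, S17}
  dist 7: {S2, S16}
  -> S16 reached at distance 7
Shortest path length = 7

7


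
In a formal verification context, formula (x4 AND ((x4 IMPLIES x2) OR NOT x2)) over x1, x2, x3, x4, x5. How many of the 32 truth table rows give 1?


Formula: (x4 AND ((x4 IMPLIES x2) OR NOT x2)) over 5 vars (32 rows)
Evaluate each row (x1, x2, x3, x4, x5 as bits, MSB first):
  row 0 [00000]: (0 AND ((0 IMPLIES 0) OR NOT 0)) -> 0
  row 1 [00001]: (0 AND ((0 IMPLIES 0) OR NOT 0)) -> 0
  row 2 [00010]: (1 AND ((1 IMPLIES 0) OR NOT 0)) -> 1
  row 3 [00011]: (1 AND ((1 IMPLIES 0) OR NOT 0)) -> 1
  row 4 [00100]: (0 AND ((0 IMPLIES 0) OR NOT 0)) -> 0
  row 5 [00101]: (0 AND ((0 IMPLIES 0) OR NOT 0)) -> 0
  row 6 [00110]: (1 AND ((1 IMPLIES 0) OR NOT 0)) -> 1
  row 7 [00111]: (1 AND ((1 IMPLIES 0) OR NOT 0)) -> 1
  row 8 [01000]: (0 AND ((0 IMPLIES 1) OR NOT 1)) -> 0
  row 9 [01001]: (0 AND ((0 IMPLIES 1) OR NOT 1)) -> 0
  row 10 [01010]: (1 AND ((1 IMPLIES 1) OR NOT 1)) -> 1
  row 11 [01011]: (1 AND ((1 IMPLIES 1) OR NOT 1)) -> 1
  row 12 [01100]: (0 AND ((0 IMPLIES 1) OR NOT 1)) -> 0
  row 13 [01101]: (0 AND ((0 IMPLIES 1) OR NOT 1)) -> 0
  row 14 [01110]: (1 AND ((1 IMPLIES 1) OR NOT 1)) -> 1
  row 15 [01111]: (1 AND ((1 IMPLIES 1) OR NOT 1)) -> 1
  row 16 [10000]: (0 AND ((0 IMPLIES 0) OR NOT 0)) -> 0
  row 17 [10001]: (0 AND ((0 IMPLIES 0) OR NOT 0)) -> 0
  row 18 [10010]: (1 AND ((1 IMPLIES 0) OR NOT 0)) -> 1
  row 19 [10011]: (1 AND ((1 IMPLIES 0) OR NOT 0)) -> 1
  row 20 [10100]: (0 AND ((0 IMPLIES 0) OR NOT 0)) -> 0
  row 21 [10101]: (0 AND ((0 IMPLIES 0) OR NOT 0)) -> 0
  row 22 [10110]: (1 AND ((1 IMPLIES 0) OR NOT 0)) -> 1
  row 23 [10111]: (1 AND ((1 IMPLIES 0) OR NOT 0)) -> 1
  row 24 [11000]: (0 AND ((0 IMPLIES 1) OR NOT 1)) -> 0
  row 25 [11001]: (0 AND ((0 IMPLIES 1) OR NOT 1)) -> 0
  row 26 [11010]: (1 AND ((1 IMPLIES 1) OR NOT 1)) -> 1
  row 27 [11011]: (1 AND ((1 IMPLIES 1) OR NOT 1)) -> 1
  row 28 [11100]: (0 AND ((0 IMPLIES 1) OR NOT 1)) -> 0
  row 29 [11101]: (0 AND ((0 IMPLIES 1) OR NOT 1)) -> 0
  row 30 [11110]: (1 AND ((1 IMPLIES 1) OR NOT 1)) -> 1
  row 31 [11111]: (1 AND ((1 IMPLIES 1) OR NOT 1)) -> 1
Full result column, 8 rows per line (x1,x2 fixed per line; x3,x4,x5 runs 000..111 left to right):
  rows 0-7 [x1,x2=00]: 00110011  (ones: 4)
  rows 8-15 [x1,x2=01]: 00110011  (ones: 4)
  rows 16-23 [x1,x2=10]: 00110011  (ones: 4)
  rows 24-31 [x1,x2=11]: 00110011  (ones: 4)
Count of 1-rows = 4+4+4+4 = 16

16


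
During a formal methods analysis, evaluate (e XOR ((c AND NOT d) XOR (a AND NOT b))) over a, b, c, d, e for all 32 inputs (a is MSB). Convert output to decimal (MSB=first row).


Formula: (e XOR ((c AND NOT d) XOR (a AND NOT b))) over a, b, c, d, e (32 rows)
Evaluate each row (bits = a,b,c,d,e, MSB first):
  row 0 [00000]: (0 XOR ((0 AND NOT 0) XOR (0 AND NOT 0))) -> 0
  row 1 [00001]: (1 XOR ((0 AND NOT 0) XOR (0 AND NOT 0))) -> 1
  row 2 [00010]: (0 XOR ((0 AND NOT 1) XOR (0 AND NOT 0))) -> 0
  row 3 [00011]: (1 XOR ((0 AND NOT 1) XOR (0 AND NOT 0))) -> 1
  row 4 [00100]: (0 XOR ((1 AND NOT 0) XOR (0 AND NOT 0))) -> 1
  row 5 [00101]: (1 XOR ((1 AND NOT 0) XOR (0 AND NOT 0))) -> 0
  row 6 [00110]: (0 XOR ((1 AND NOT 1) XOR (0 AND NOT 0))) -> 0
  row 7 [00111]: (1 XOR ((1 AND NOT 1) XOR (0 AND NOT 0))) -> 1
  row 8 [01000]: (0 XOR ((0 AND NOT 0) XOR (0 AND NOT 1))) -> 0
  row 9 [01001]: (1 XOR ((0 AND NOT 0) XOR (0 AND NOT 1))) -> 1
  row 10 [01010]: (0 XOR ((0 AND NOT 1) XOR (0 AND NOT 1))) -> 0
  row 11 [01011]: (1 XOR ((0 AND NOT 1) XOR (0 AND NOT 1))) -> 1
  row 12 [01100]: (0 XOR ((1 AND NOT 0) XOR (0 AND NOT 1))) -> 1
  row 13 [01101]: (1 XOR ((1 AND NOT 0) XOR (0 AND NOT 1))) -> 0
  row 14 [01110]: (0 XOR ((1 AND NOT 1) XOR (0 AND NOT 1))) -> 0
  row 15 [01111]: (1 XOR ((1 AND NOT 1) XOR (0 AND NOT 1))) -> 1
  row 16 [10000]: (0 XOR ((0 AND NOT 0) XOR (1 AND NOT 0))) -> 1
  row 17 [10001]: (1 XOR ((0 AND NOT 0) XOR (1 AND NOT 0))) -> 0
  row 18 [10010]: (0 XOR ((0 AND NOT 1) XOR (1 AND NOT 0))) -> 1
  row 19 [10011]: (1 XOR ((0 AND NOT 1) XOR (1 AND NOT 0))) -> 0
  row 20 [10100]: (0 XOR ((1 AND NOT 0) XOR (1 AND NOT 0))) -> 0
  row 21 [10101]: (1 XOR ((1 AND NOT 0) XOR (1 AND NOT 0))) -> 1
  row 22 [10110]: (0 XOR ((1 AND NOT 1) XOR (1 AND NOT 0))) -> 1
  row 23 [10111]: (1 XOR ((1 AND NOT 1) XOR (1 AND NOT 0))) -> 0
  row 24 [11000]: (0 XOR ((0 AND NOT 0) XOR (1 AND NOT 1))) -> 0
  row 25 [11001]: (1 XOR ((0 AND NOT 0) XOR (1 AND NOT 1))) -> 1
  row 26 [11010]: (0 XOR ((0 AND NOT 1) XOR (1 AND NOT 1))) -> 0
  row 27 [11011]: (1 XOR ((0 AND NOT 1) XOR (1 AND NOT 1))) -> 1
  row 28 [11100]: (0 XOR ((1 AND NOT 0) XOR (1 AND NOT 1))) -> 1
  row 29 [11101]: (1 XOR ((1 AND NOT 0) XOR (1 AND NOT 1))) -> 0
  row 30 [11110]: (0 XOR ((1 AND NOT 1) XOR (1 AND NOT 1))) -> 0
  row 31 [11111]: (1 XOR ((1 AND NOT 1) XOR (1 AND NOT 1))) -> 1
Full result column, 4 rows per line (a,b,c fixed per line; d,e runs 00..11 left to right):
  rows 0-3 [a,b,c=000]: 0101  = hex 5
  rows 4-7 [a,b,c=001]: 1001  = hex 9
  rows 8-11 [a,b,c=010]: 0101  = hex 5
  rows 12-15 [a,b,c=011]: 1001  = hex 9
  rows 16-19 [a,b,c=100]: 1010  = hex A
  rows 20-23 [a,b,c=101]: 0110  = hex 6
  rows 24-27 [a,b,c=110]: 0101  = hex 5
  rows 28-31 [a,b,c=111]: 1001  = hex 9
Output column (row 0 .. row 31) = 01011001010110011010011001011001
Output column grouped in 4s = 0101 1001 0101 1001 1010 0110 0101 1001 = 0x5959A659
Convert to decimal digit by digit (value = value*16 + digit):
  5 -> 5
  5*16 + 9 = 89
  89*16 + 5 = 1429
  1429*16 + 9 = 22873
  22873*16 + 10 (A) = 365978
  365978*16 + 6 = 5855654
  5855654*16 + 5 = 93690469
  93690469*16 + 9 = 1499047513
Decimal = 1499047513

1499047513


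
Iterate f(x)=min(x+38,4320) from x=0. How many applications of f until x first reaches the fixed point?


Step 1: x=0, cap=4320, increment=38
Step 2: x grows by 38 each step until capped at 4320; fixed point is x=4320
Step 3: iterations = ceil(4320/38) = 114

114


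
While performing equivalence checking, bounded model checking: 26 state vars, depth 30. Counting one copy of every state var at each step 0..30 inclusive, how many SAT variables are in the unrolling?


BMC unrolls to depth k, creating one copy of each state var for steps 0..k.
Step count = 30 + 1 = 31 (steps 0 through 30)
Vars per step = 26
Total = 26 * 31 = 806

806


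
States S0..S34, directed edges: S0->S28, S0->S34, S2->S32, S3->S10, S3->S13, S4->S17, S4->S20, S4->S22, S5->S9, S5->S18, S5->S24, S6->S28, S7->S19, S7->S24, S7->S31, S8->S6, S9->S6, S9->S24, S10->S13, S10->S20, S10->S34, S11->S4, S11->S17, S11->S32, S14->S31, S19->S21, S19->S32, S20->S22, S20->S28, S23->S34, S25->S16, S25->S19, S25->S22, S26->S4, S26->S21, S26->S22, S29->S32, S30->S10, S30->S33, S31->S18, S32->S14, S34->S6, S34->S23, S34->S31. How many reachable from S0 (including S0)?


BFS from S0:
  layer 0: {S0}
  layer 1: {S28, S34}
  layer 2: {S6, S23, S31}
  layer 3: {S18}
Reachable set: {S0, S6, S18, S23, S28, S31, S34}
Count = 7

7


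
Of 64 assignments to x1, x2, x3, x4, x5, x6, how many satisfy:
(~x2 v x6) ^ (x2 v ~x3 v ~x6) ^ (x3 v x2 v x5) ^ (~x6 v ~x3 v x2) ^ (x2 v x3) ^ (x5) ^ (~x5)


CNF with 7 clauses over 6 vars (64 assignments).
An assignment satisfies CNF iff every clause has >=1 true literal.
Check each row (bits = x1,x2,x3,x4,x5,x6; clause T/F shown):
  row 0 [000000]: clauses=TTFTFFT -> 0
  row 1 [000001]: clauses=TTFTFFT -> 0
  row 2 [000010]: clauses=TTTTFTF -> 0
  row 3 [000011]: clauses=TTTTFTF -> 0
  row 4 [000100]: clauses=TTFTFFT -> 0
  (every remaining row is evaluated the same way; all 64 results are listed next)
Full result column, 8 rows per line (x1,x2,x3 fixed per line; x4,x5,x6 runs 000..111 left to right):
  rows 0-7 [x1,x2,x3=000]: 00000000  (ones: 0)
  rows 8-15 [x1,x2,x3=001]: 00000000  (ones: 0)
  rows 16-23 [x1,x2,x3=010]: 00000000  (ones: 0)
  rows 24-31 [x1,x2,x3=011]: 00000000  (ones: 0)
  rows 32-39 [x1,x2,x3=100]: 00000000  (ones: 0)
  rows 40-47 [x1,x2,x3=101]: 00000000  (ones: 0)
  rows 48-55 [x1,x2,x3=110]: 00000000  (ones: 0)
  rows 56-63 [x1,x2,x3=111]: 00000000  (ones: 0)
Satisfying assignments = 0+0+0+0+0+0+0+0 = 0

0


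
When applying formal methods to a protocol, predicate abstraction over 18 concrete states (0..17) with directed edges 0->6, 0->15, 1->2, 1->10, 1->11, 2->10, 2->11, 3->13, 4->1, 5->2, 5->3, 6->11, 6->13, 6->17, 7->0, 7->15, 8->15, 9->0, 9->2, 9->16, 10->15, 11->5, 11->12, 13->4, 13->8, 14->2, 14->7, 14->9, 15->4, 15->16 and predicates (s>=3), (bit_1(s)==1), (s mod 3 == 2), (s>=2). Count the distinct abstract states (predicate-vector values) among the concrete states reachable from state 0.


BFS from 0:
Concrete reachable: {0, 1, 2, 3, 4, 5, 6, 8, 10, 11, 12, 13, 15, 16, 17}
Abstract via predicates (s>=3), (bit_1(s)==1), (s mod 3 == 2), (s>=2):
  (0,0,0,0) <- {0, 1}
  (0,1,1,1) <- {2}
  (1,0,0,1) <- {4, 12, 13, 16}
  (1,0,1,1) <- {5, 8, 17}
  (1,1,0,1) <- {3, 6, 10, 15}
  (1,1,1,1) <- {11}
Distinct abstract states = 6

6
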